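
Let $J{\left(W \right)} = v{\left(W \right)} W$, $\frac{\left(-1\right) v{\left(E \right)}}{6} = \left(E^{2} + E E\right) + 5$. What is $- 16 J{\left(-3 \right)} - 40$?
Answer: $-6664$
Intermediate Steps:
$v{\left(E \right)} = -30 - 12 E^{2}$ ($v{\left(E \right)} = - 6 \left(\left(E^{2} + E E\right) + 5\right) = - 6 \left(\left(E^{2} + E^{2}\right) + 5\right) = - 6 \left(2 E^{2} + 5\right) = - 6 \left(5 + 2 E^{2}\right) = -30 - 12 E^{2}$)
$J{\left(W \right)} = W \left(-30 - 12 W^{2}\right)$ ($J{\left(W \right)} = \left(-30 - 12 W^{2}\right) W = W \left(-30 - 12 W^{2}\right)$)
$- 16 J{\left(-3 \right)} - 40 = - 16 \left(\left(-30\right) \left(-3\right) - 12 \left(-3\right)^{3}\right) - 40 = - 16 \left(90 - -324\right) - 40 = - 16 \left(90 + 324\right) - 40 = \left(-16\right) 414 - 40 = -6624 - 40 = -6664$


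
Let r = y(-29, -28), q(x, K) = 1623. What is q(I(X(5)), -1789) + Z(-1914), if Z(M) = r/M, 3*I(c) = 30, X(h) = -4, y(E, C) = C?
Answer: 1553225/957 ≈ 1623.0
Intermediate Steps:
I(c) = 10 (I(c) = (1/3)*30 = 10)
r = -28
Z(M) = -28/M
q(I(X(5)), -1789) + Z(-1914) = 1623 - 28/(-1914) = 1623 - 28*(-1/1914) = 1623 + 14/957 = 1553225/957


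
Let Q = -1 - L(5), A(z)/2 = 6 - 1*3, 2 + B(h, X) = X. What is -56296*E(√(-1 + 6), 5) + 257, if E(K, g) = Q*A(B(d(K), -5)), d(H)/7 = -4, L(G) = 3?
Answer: 1351361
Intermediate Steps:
d(H) = -28 (d(H) = 7*(-4) = -28)
B(h, X) = -2 + X
A(z) = 6 (A(z) = 2*(6 - 1*3) = 2*(6 - 3) = 2*3 = 6)
Q = -4 (Q = -1 - 1*3 = -1 - 3 = -4)
E(K, g) = -24 (E(K, g) = -4*6 = -24)
-56296*E(√(-1 + 6), 5) + 257 = -56296*(-24) + 257 = -908*(-1488) + 257 = 1351104 + 257 = 1351361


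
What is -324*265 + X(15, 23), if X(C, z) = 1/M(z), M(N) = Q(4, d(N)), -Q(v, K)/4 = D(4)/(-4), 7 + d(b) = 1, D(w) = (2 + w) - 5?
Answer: -85859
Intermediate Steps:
D(w) = -3 + w
d(b) = -6 (d(b) = -7 + 1 = -6)
Q(v, K) = 1 (Q(v, K) = -4*(-3 + 4)/(-4) = -4*(-1)/4 = -4*(-¼) = 1)
M(N) = 1
X(C, z) = 1 (X(C, z) = 1/1 = 1)
-324*265 + X(15, 23) = -324*265 + 1 = -85860 + 1 = -85859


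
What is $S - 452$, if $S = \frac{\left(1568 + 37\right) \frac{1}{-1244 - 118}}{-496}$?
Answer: $- \frac{101782633}{225184} \approx -452.0$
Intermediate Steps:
$S = \frac{535}{225184}$ ($S = \frac{1605}{-1362} \left(- \frac{1}{496}\right) = 1605 \left(- \frac{1}{1362}\right) \left(- \frac{1}{496}\right) = \left(- \frac{535}{454}\right) \left(- \frac{1}{496}\right) = \frac{535}{225184} \approx 0.0023758$)
$S - 452 = \frac{535}{225184} - 452 = - \frac{101782633}{225184}$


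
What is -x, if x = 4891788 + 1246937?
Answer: -6138725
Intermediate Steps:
x = 6138725
-x = -1*6138725 = -6138725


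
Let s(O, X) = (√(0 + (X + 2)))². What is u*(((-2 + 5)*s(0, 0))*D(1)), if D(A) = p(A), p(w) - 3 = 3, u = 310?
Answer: 11160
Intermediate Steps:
p(w) = 6 (p(w) = 3 + 3 = 6)
D(A) = 6
s(O, X) = 2 + X (s(O, X) = (√(0 + (2 + X)))² = (√(2 + X))² = 2 + X)
u*(((-2 + 5)*s(0, 0))*D(1)) = 310*(((-2 + 5)*(2 + 0))*6) = 310*((3*2)*6) = 310*(6*6) = 310*36 = 11160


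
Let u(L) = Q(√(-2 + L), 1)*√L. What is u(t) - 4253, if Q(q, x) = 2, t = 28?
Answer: -4253 + 4*√7 ≈ -4242.4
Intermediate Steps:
u(L) = 2*√L
u(t) - 4253 = 2*√28 - 4253 = 2*(2*√7) - 4253 = 4*√7 - 4253 = -4253 + 4*√7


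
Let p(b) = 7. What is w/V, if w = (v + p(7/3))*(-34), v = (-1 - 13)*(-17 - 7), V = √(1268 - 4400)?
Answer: 5831*I*√87/261 ≈ 208.38*I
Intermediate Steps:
V = 6*I*√87 (V = √(-3132) = 6*I*√87 ≈ 55.964*I)
v = 336 (v = -14*(-24) = 336)
w = -11662 (w = (336 + 7)*(-34) = 343*(-34) = -11662)
w/V = -11662*(-I*√87/522) = -(-5831)*I*√87/261 = 5831*I*√87/261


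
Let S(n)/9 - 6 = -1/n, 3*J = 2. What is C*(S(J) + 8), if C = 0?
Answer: 0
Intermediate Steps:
J = ⅔ (J = (⅓)*2 = ⅔ ≈ 0.66667)
S(n) = 54 - 9/n (S(n) = 54 + 9*(-1/n) = 54 - 9/n)
C*(S(J) + 8) = 0*((54 - 9/⅔) + 8) = 0*((54 - 9*3/2) + 8) = 0*((54 - 27/2) + 8) = 0*(81/2 + 8) = 0*(97/2) = 0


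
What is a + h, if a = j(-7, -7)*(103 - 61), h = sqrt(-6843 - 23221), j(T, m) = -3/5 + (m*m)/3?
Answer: 3304/5 + 4*I*sqrt(1879) ≈ 660.8 + 173.39*I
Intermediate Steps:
j(T, m) = -3/5 + m**2/3 (j(T, m) = -3*1/5 + m**2*(1/3) = -3/5 + m**2/3)
h = 4*I*sqrt(1879) (h = sqrt(-30064) = 4*I*sqrt(1879) ≈ 173.39*I)
a = 3304/5 (a = (-3/5 + (1/3)*(-7)**2)*(103 - 61) = (-3/5 + (1/3)*49)*42 = (-3/5 + 49/3)*42 = (236/15)*42 = 3304/5 ≈ 660.80)
a + h = 3304/5 + 4*I*sqrt(1879)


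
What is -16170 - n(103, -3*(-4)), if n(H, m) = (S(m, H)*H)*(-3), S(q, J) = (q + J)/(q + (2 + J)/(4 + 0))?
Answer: -777290/51 ≈ -15241.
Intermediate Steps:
S(q, J) = (J + q)/(½ + q + J/4) (S(q, J) = (J + q)/(q + (2 + J)/4) = (J + q)/(q + (2 + J)*(¼)) = (J + q)/(q + (½ + J/4)) = (J + q)/(½ + q + J/4))
n(H, m) = -12*H*(H + m)/(2 + H + 4*m) (n(H, m) = ((4*(H + m)/(2 + H + 4*m))*H)*(-3) = (4*H*(H + m)/(2 + H + 4*m))*(-3) = -12*H*(H + m)/(2 + H + 4*m))
-16170 - n(103, -3*(-4)) = -16170 - (-12)*103*(103 - 3*(-4))/(2 + 103 + 4*(-3*(-4))) = -16170 - (-12)*103*(103 + 12)/(2 + 103 + 4*12) = -16170 - (-12)*103*115/(2 + 103 + 48) = -16170 - (-12)*103*115/153 = -16170 - 1*(-47380/51) = -16170 + 47380/51 = -777290/51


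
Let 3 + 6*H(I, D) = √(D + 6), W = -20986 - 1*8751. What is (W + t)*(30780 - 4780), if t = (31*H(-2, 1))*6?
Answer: -775580000 + 806000*√7 ≈ -7.7345e+8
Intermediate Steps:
W = -29737 (W = -20986 - 8751 = -29737)
H(I, D) = -½ + √(6 + D)/6 (H(I, D) = -½ + √(D + 6)/6 = -½ + √(6 + D)/6)
t = -93 + 31*√7 (t = (31*(-½ + √(6 + 1)/6))*6 = (31*(-½ + √7/6))*6 = (-31/2 + 31*√7/6)*6 = -93 + 31*√7 ≈ -10.982)
(W + t)*(30780 - 4780) = (-29737 + (-93 + 31*√7))*(30780 - 4780) = (-29830 + 31*√7)*26000 = -775580000 + 806000*√7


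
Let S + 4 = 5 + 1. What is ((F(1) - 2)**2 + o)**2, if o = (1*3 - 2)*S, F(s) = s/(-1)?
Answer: 121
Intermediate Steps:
F(s) = -s (F(s) = s*(-1) = -s)
S = 2 (S = -4 + (5 + 1) = -4 + 6 = 2)
o = 2 (o = (1*3 - 2)*2 = (3 - 2)*2 = 1*2 = 2)
((F(1) - 2)**2 + o)**2 = ((-1*1 - 2)**2 + 2)**2 = ((-1 - 2)**2 + 2)**2 = ((-3)**2 + 2)**2 = (9 + 2)**2 = 11**2 = 121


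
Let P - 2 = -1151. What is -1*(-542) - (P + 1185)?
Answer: 506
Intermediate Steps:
P = -1149 (P = 2 - 1151 = -1149)
-1*(-542) - (P + 1185) = -1*(-542) - (-1149 + 1185) = 542 - 1*36 = 542 - 36 = 506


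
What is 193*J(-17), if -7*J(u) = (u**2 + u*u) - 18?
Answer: -15440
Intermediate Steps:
J(u) = 18/7 - 2*u**2/7 (J(u) = -((u**2 + u*u) - 18)/7 = -((u**2 + u**2) - 18)/7 = -(2*u**2 - 18)/7 = -(-18 + 2*u**2)/7 = 18/7 - 2*u**2/7)
193*J(-17) = 193*(18/7 - 2/7*(-17)**2) = 193*(18/7 - 2/7*289) = 193*(18/7 - 578/7) = 193*(-80) = -15440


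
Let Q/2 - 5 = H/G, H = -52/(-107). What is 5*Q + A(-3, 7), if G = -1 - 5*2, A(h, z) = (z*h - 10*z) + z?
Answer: -40538/1177 ≈ -34.442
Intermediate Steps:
A(h, z) = -9*z + h*z (A(h, z) = (h*z - 10*z) + z = (-10*z + h*z) + z = -9*z + h*z)
H = 52/107 (H = -52*(-1/107) = 52/107 ≈ 0.48598)
G = -11 (G = -1 - 10 = -11)
Q = 11666/1177 (Q = 10 + 2*((52/107)/(-11)) = 10 + 2*((52/107)*(-1/11)) = 10 + 2*(-52/1177) = 10 - 104/1177 = 11666/1177 ≈ 9.9116)
5*Q + A(-3, 7) = 5*(11666/1177) + 7*(-9 - 3) = 58330/1177 + 7*(-12) = 58330/1177 - 84 = -40538/1177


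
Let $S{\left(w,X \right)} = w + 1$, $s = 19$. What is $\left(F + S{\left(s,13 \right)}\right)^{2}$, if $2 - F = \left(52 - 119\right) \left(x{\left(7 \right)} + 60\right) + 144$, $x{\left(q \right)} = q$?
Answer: $19070689$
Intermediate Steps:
$S{\left(w,X \right)} = 1 + w$
$F = 4347$ ($F = 2 - \left(\left(52 - 119\right) \left(7 + 60\right) + 144\right) = 2 - \left(\left(-67\right) 67 + 144\right) = 2 - \left(-4489 + 144\right) = 2 - -4345 = 2 + 4345 = 4347$)
$\left(F + S{\left(s,13 \right)}\right)^{2} = \left(4347 + \left(1 + 19\right)\right)^{2} = \left(4347 + 20\right)^{2} = 4367^{2} = 19070689$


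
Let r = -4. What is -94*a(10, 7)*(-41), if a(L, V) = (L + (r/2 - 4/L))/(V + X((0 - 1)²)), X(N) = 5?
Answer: 36613/15 ≈ 2440.9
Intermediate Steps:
a(L, V) = (-2 + L - 4/L)/(5 + V) (a(L, V) = (L + (-4/2 - 4/L))/(V + 5) = (L + (-4*½ - 4/L))/(5 + V) = (L + (-2 - 4/L))/(5 + V) = (-2 + L - 4/L)/(5 + V))
-94*a(10, 7)*(-41) = -94*(-4 + 10² - 2*10)/(10*(5 + 7))*(-41) = -47*(-4 + 100 - 20)/(5*12)*(-41) = -47*76/(5*12)*(-41) = -94*19/30*(-41) = -893/15*(-41) = 36613/15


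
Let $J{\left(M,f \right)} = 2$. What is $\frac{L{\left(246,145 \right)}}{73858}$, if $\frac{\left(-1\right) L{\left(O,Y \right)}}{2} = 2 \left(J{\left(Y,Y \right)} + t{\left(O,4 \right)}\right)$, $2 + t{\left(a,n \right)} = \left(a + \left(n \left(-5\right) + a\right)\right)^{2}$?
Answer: $- \frac{445568}{36929} \approx -12.066$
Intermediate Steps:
$t{\left(a,n \right)} = -2 + \left(- 5 n + 2 a\right)^{2}$ ($t{\left(a,n \right)} = -2 + \left(a + \left(n \left(-5\right) + a\right)\right)^{2} = -2 + \left(a + \left(- 5 n + a\right)\right)^{2} = -2 + \left(a + \left(a - 5 n\right)\right)^{2} = -2 + \left(- 5 n + 2 a\right)^{2}$)
$L{\left(O,Y \right)} = - 4 \left(-20 + 2 O\right)^{2}$ ($L{\left(O,Y \right)} = - 2 \cdot 2 \left(2 + \left(-2 + \left(\left(-5\right) 4 + 2 O\right)^{2}\right)\right) = - 2 \cdot 2 \left(2 + \left(-2 + \left(-20 + 2 O\right)^{2}\right)\right) = - 2 \cdot 2 \left(-20 + 2 O\right)^{2} = - 4 \left(-20 + 2 O\right)^{2}$)
$\frac{L{\left(246,145 \right)}}{73858} = \frac{\left(-16\right) \left(-10 + 246\right)^{2}}{73858} = - 16 \cdot 236^{2} \cdot \frac{1}{73858} = \left(-16\right) 55696 \cdot \frac{1}{73858} = \left(-891136\right) \frac{1}{73858} = - \frac{445568}{36929}$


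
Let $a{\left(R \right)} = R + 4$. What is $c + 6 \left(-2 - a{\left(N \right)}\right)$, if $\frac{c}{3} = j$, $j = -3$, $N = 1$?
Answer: $-51$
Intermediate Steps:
$a{\left(R \right)} = 4 + R$
$c = -9$ ($c = 3 \left(-3\right) = -9$)
$c + 6 \left(-2 - a{\left(N \right)}\right) = -9 + 6 \left(-2 - \left(4 + 1\right)\right) = -9 + 6 \left(-2 - 5\right) = -9 + 6 \left(-7\right) = -9 - 42 = -51$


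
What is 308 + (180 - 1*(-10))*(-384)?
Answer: -72652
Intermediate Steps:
308 + (180 - 1*(-10))*(-384) = 308 + (180 + 10)*(-384) = 308 + 190*(-384) = 308 - 72960 = -72652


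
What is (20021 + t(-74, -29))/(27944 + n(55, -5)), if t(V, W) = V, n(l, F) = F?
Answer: 6649/9313 ≈ 0.71395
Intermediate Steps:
(20021 + t(-74, -29))/(27944 + n(55, -5)) = (20021 - 74)/(27944 - 5) = 19947/27939 = 19947*(1/27939) = 6649/9313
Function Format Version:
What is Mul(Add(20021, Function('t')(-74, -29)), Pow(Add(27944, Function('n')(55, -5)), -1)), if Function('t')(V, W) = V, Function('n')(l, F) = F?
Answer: Rational(6649, 9313) ≈ 0.71395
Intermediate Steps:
Mul(Add(20021, Function('t')(-74, -29)), Pow(Add(27944, Function('n')(55, -5)), -1)) = Mul(Add(20021, -74), Pow(Add(27944, -5), -1)) = Mul(19947, Pow(27939, -1)) = Mul(19947, Rational(1, 27939)) = Rational(6649, 9313)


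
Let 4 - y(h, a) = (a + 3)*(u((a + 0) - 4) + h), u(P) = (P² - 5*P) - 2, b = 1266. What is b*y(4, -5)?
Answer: 329160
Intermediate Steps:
u(P) = -2 + P² - 5*P
y(h, a) = 4 - (3 + a)*(18 + h + (-4 + a)² - 5*a) (y(h, a) = 4 - (a + 3)*((-2 + ((a + 0) - 4)² - 5*((a + 0) - 4)) + h) = 4 - (3 + a)*((-2 + (a - 4)² - 5*(a - 4)) + h) = 4 - (3 + a)*((-2 + (-4 + a)² - 5*(-4 + a)) + h) = 4 - (3 + a)*((-2 + (-4 + a)² + (20 - 5*a)) + h) = 4 - (3 + a)*((18 + (-4 + a)² - 5*a) + h) = 4 - (3 + a)*(18 + h + (-4 + a)² - 5*a))
b*y(4, -5) = 1266*(-98 - 1*(-5)³ - 3*4 + 5*(-5) + 10*(-5)² - 1*(-5)*4) = 1266*(-98 - 1*(-125) - 12 - 25 + 10*25 + 20) = 1266*(-98 + 125 - 12 - 25 + 250 + 20) = 1266*260 = 329160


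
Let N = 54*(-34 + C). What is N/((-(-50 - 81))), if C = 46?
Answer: 648/131 ≈ 4.9466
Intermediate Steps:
N = 648 (N = 54*(-34 + 46) = 54*12 = 648)
N/((-(-50 - 81))) = 648/((-(-50 - 81))) = 648/((-1*(-131))) = 648/131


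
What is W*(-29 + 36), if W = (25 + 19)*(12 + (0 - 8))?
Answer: 1232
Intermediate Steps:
W = 176 (W = 44*(12 - 8) = 44*4 = 176)
W*(-29 + 36) = 176*(-29 + 36) = 176*7 = 1232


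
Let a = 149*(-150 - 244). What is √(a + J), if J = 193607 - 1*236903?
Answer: I*√102002 ≈ 319.38*I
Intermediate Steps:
a = -58706 (a = 149*(-394) = -58706)
J = -43296 (J = 193607 - 236903 = -43296)
√(a + J) = √(-58706 - 43296) = √(-102002) = I*√102002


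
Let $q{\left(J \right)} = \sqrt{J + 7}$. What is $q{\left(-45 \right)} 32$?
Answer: $32 i \sqrt{38} \approx 197.26 i$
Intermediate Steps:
$q{\left(J \right)} = \sqrt{7 + J}$
$q{\left(-45 \right)} 32 = \sqrt{7 - 45} \cdot 32 = \sqrt{-38} \cdot 32 = i \sqrt{38} \cdot 32 = 32 i \sqrt{38}$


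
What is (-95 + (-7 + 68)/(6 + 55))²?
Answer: 8836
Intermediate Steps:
(-95 + (-7 + 68)/(6 + 55))² = (-95 + 61/61)² = (-95 + 61*(1/61))² = (-95 + 1)² = (-94)² = 8836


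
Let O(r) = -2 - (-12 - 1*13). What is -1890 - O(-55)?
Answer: -1913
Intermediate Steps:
O(r) = 23 (O(r) = -2 - (-12 - 13) = -2 - 1*(-25) = -2 + 25 = 23)
-1890 - O(-55) = -1890 - 1*23 = -1890 - 23 = -1913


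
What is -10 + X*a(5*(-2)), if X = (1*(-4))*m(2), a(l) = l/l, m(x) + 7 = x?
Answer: 10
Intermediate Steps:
m(x) = -7 + x
a(l) = 1
X = 20 (X = (1*(-4))*(-7 + 2) = -4*(-5) = 20)
-10 + X*a(5*(-2)) = -10 + 20*1 = -10 + 20 = 10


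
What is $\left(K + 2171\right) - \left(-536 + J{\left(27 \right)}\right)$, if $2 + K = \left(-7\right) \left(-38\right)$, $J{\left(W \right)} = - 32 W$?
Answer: $3835$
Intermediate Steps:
$K = 264$ ($K = -2 - -266 = -2 + 266 = 264$)
$\left(K + 2171\right) - \left(-536 + J{\left(27 \right)}\right) = \left(264 + 2171\right) - \left(-536 - 864\right) = 2435 + \left(536 - -864\right) = 2435 + \left(536 + 864\right) = 2435 + 1400 = 3835$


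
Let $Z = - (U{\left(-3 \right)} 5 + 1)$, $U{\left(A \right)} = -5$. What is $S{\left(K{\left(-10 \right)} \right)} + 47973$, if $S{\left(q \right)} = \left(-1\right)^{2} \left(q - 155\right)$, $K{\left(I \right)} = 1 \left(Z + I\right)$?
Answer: $47832$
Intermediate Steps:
$Z = 24$ ($Z = - (\left(-5\right) 5 + 1) = - (-25 + 1) = \left(-1\right) \left(-24\right) = 24$)
$K{\left(I \right)} = 24 + I$ ($K{\left(I \right)} = 1 \left(24 + I\right) = 24 + I$)
$S{\left(q \right)} = -155 + q$ ($S{\left(q \right)} = 1 \left(-155 + q\right) = -155 + q$)
$S{\left(K{\left(-10 \right)} \right)} + 47973 = \left(-155 + \left(24 - 10\right)\right) + 47973 = \left(-155 + 14\right) + 47973 = -141 + 47973 = 47832$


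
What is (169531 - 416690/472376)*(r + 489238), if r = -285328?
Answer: 4082378063189265/118094 ≈ 3.4569e+10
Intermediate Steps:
(169531 - 416690/472376)*(r + 489238) = (169531 - 416690/472376)*(-285328 + 489238) = (169531 - 416690*1/472376)*203910 = (169531 - 208345/236188)*203910 = (40040979483/236188)*203910 = 4082378063189265/118094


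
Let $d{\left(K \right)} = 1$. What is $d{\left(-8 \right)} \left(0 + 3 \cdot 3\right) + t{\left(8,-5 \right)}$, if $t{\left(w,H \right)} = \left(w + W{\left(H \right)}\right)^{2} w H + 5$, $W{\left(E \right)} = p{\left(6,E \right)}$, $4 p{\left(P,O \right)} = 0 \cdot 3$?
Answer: $-2546$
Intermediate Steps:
$p{\left(P,O \right)} = 0$ ($p{\left(P,O \right)} = \frac{0 \cdot 3}{4} = \frac{1}{4} \cdot 0 = 0$)
$W{\left(E \right)} = 0$
$t{\left(w,H \right)} = 5 + H w^{3}$ ($t{\left(w,H \right)} = \left(w + 0\right)^{2} w H + 5 = w^{2} w H + 5 = w^{3} H + 5 = H w^{3} + 5 = 5 + H w^{3}$)
$d{\left(-8 \right)} \left(0 + 3 \cdot 3\right) + t{\left(8,-5 \right)} = 1 \left(0 + 3 \cdot 3\right) + \left(5 - 5 \cdot 8^{3}\right) = 1 \left(0 + 9\right) + \left(5 - 2560\right) = 1 \cdot 9 + \left(5 - 2560\right) = 9 - 2555 = -2546$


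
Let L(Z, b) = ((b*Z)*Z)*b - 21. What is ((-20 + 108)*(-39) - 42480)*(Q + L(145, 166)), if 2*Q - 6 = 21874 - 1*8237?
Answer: -26600113513356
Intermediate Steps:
L(Z, b) = -21 + Z²*b² (L(Z, b) = ((Z*b)*Z)*b - 21 = (b*Z²)*b - 21 = Z²*b² - 21 = -21 + Z²*b²)
Q = 13643/2 (Q = 3 + (21874 - 1*8237)/2 = 3 + (21874 - 8237)/2 = 3 + (½)*13637 = 3 + 13637/2 = 13643/2 ≈ 6821.5)
((-20 + 108)*(-39) - 42480)*(Q + L(145, 166)) = ((-20 + 108)*(-39) - 42480)*(13643/2 + (-21 + 145²*166²)) = (88*(-39) - 42480)*(13643/2 + (-21 + 21025*27556)) = (-3432 - 42480)*(13643/2 + (-21 + 579364900)) = -45912*(13643/2 + 579364879) = -45912*1158743401/2 = -26600113513356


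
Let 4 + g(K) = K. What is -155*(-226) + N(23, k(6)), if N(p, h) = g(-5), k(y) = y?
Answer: 35021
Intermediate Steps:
g(K) = -4 + K
N(p, h) = -9 (N(p, h) = -4 - 5 = -9)
-155*(-226) + N(23, k(6)) = -155*(-226) - 9 = 35030 - 9 = 35021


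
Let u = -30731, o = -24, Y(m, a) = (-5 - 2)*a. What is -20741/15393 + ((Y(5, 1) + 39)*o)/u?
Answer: -89367121/67577469 ≈ -1.3224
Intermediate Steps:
Y(m, a) = -7*a
-20741/15393 + ((Y(5, 1) + 39)*o)/u = -20741/15393 + ((-7*1 + 39)*(-24))/(-30731) = -20741*1/15393 + ((-7 + 39)*(-24))*(-1/30731) = -2963/2199 + (32*(-24))*(-1/30731) = -2963/2199 - 768*(-1/30731) = -2963/2199 + 768/30731 = -89367121/67577469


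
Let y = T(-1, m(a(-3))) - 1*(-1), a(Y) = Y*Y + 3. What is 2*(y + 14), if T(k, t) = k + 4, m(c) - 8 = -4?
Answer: 36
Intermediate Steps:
a(Y) = 3 + Y**2 (a(Y) = Y**2 + 3 = 3 + Y**2)
m(c) = 4 (m(c) = 8 - 4 = 4)
T(k, t) = 4 + k
y = 4 (y = (4 - 1) - 1*(-1) = 3 + 1 = 4)
2*(y + 14) = 2*(4 + 14) = 2*18 = 36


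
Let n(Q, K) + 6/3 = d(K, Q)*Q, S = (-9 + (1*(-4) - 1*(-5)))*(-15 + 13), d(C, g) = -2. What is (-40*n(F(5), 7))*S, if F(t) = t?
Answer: 7680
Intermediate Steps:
S = 16 (S = (-9 + (-4 + 5))*(-2) = (-9 + 1)*(-2) = -8*(-2) = 16)
n(Q, K) = -2 - 2*Q
(-40*n(F(5), 7))*S = -40*(-2 - 2*5)*16 = -40*(-2 - 10)*16 = -40*(-12)*16 = 480*16 = 7680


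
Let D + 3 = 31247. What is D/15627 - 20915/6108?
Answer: -45333451/31816572 ≈ -1.4248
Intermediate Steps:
D = 31244 (D = -3 + 31247 = 31244)
D/15627 - 20915/6108 = 31244/15627 - 20915/6108 = -45333451/31816572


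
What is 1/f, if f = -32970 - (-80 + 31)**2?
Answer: -1/35371 ≈ -2.8272e-5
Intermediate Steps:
f = -35371 (f = -32970 - 1*(-49)**2 = -32970 - 1*2401 = -32970 - 2401 = -35371)
1/f = 1/(-35371) = -1/35371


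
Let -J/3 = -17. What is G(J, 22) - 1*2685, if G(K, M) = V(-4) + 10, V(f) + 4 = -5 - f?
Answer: -2680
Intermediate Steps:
V(f) = -9 - f (V(f) = -4 + (-5 - f) = -9 - f)
J = 51 (J = -3*(-17) = 51)
G(K, M) = 5 (G(K, M) = (-9 - 1*(-4)) + 10 = (-9 + 4) + 10 = -5 + 10 = 5)
G(J, 22) - 1*2685 = 5 - 1*2685 = 5 - 2685 = -2680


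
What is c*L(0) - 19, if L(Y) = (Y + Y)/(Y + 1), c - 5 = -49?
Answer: -19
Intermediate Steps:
c = -44 (c = 5 - 49 = -44)
L(Y) = 2*Y/(1 + Y) (L(Y) = (2*Y)/(1 + Y) = 2*Y/(1 + Y))
c*L(0) - 19 = -88*0/(1 + 0) - 19 = -88*0/1 - 19 = -88*0 - 19 = -44*0 - 19 = 0 - 19 = -19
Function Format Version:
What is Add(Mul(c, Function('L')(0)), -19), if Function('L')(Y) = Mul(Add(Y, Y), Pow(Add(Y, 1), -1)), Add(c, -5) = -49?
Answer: -19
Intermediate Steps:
c = -44 (c = Add(5, -49) = -44)
Function('L')(Y) = Mul(2, Y, Pow(Add(1, Y), -1)) (Function('L')(Y) = Mul(Mul(2, Y), Pow(Add(1, Y), -1)) = Mul(2, Y, Pow(Add(1, Y), -1)))
Add(Mul(c, Function('L')(0)), -19) = Add(Mul(-44, Mul(2, 0, Pow(Add(1, 0), -1))), -19) = Add(Mul(-44, Mul(2, 0, Pow(1, -1))), -19) = Add(Mul(-44, Mul(2, 0, 1)), -19) = Add(Mul(-44, 0), -19) = Add(0, -19) = -19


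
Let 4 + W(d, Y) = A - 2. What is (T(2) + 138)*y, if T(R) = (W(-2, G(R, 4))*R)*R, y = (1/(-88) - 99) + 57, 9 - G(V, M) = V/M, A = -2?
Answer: -195941/44 ≈ -4453.2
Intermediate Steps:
G(V, M) = 9 - V/M
W(d, Y) = -8 (W(d, Y) = -4 + (-2 - 2) = -4 - 4 = -8)
y = -3697/88 (y = (-1/88 - 99) + 57 = -8713/88 + 57 = -3697/88 ≈ -42.011)
T(R) = -8*R² (T(R) = (-8*R)*R = -8*R²)
(T(2) + 138)*y = (-8*2² + 138)*(-3697/88) = (-8*4 + 138)*(-3697/88) = (-32 + 138)*(-3697/88) = 106*(-3697/88) = -195941/44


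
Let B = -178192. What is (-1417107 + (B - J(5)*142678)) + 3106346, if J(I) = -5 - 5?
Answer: 2937827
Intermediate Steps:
J(I) = -10
(-1417107 + (B - J(5)*142678)) + 3106346 = (-1417107 + (-178192 - (-10)*142678)) + 3106346 = (-1417107 + (-178192 - 1*(-1426780))) + 3106346 = (-1417107 + (-178192 + 1426780)) + 3106346 = (-1417107 + 1248588) + 3106346 = -168519 + 3106346 = 2937827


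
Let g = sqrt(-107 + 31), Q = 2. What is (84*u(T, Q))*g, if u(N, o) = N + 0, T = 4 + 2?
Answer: 1008*I*sqrt(19) ≈ 4393.8*I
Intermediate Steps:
T = 6
u(N, o) = N
g = 2*I*sqrt(19) (g = sqrt(-76) = 2*I*sqrt(19) ≈ 8.7178*I)
(84*u(T, Q))*g = (84*6)*(2*I*sqrt(19)) = 504*(2*I*sqrt(19)) = 1008*I*sqrt(19)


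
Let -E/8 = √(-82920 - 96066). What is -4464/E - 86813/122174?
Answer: -86813/122174 - 93*I*√178986/29831 ≈ -0.71057 - 1.3189*I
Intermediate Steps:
E = -8*I*√178986 (E = -8*√(-82920 - 96066) = -8*I*√178986 ≈ -3384.5*I)
-4464/E - 86813/122174 = -4464*I*√178986/1431888 - 86813/122174 = -93*I*√178986/29831 - 86813*1/122174 = -93*I*√178986/29831 - 86813/122174 = -86813/122174 - 93*I*√178986/29831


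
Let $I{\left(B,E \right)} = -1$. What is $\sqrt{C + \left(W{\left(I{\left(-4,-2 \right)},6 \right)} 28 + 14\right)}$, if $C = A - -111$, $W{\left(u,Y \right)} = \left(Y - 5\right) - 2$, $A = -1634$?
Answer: $i \sqrt{1537} \approx 39.205 i$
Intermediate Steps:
$W{\left(u,Y \right)} = -7 + Y$ ($W{\left(u,Y \right)} = \left(-5 + Y\right) - 2 = -7 + Y$)
$C = -1523$ ($C = -1634 - -111 = -1634 + 111 = -1523$)
$\sqrt{C + \left(W{\left(I{\left(-4,-2 \right)},6 \right)} 28 + 14\right)} = \sqrt{-1523 + \left(\left(-7 + 6\right) 28 + 14\right)} = \sqrt{-1523 + \left(\left(-1\right) 28 + 14\right)} = \sqrt{-1523 + \left(-28 + 14\right)} = \sqrt{-1523 - 14} = \sqrt{-1537} = i \sqrt{1537}$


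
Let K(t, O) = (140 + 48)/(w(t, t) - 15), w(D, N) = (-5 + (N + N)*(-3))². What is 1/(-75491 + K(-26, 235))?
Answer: -11393/860068869 ≈ -1.3247e-5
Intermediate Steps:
w(D, N) = (-5 - 6*N)² (w(D, N) = (-5 + (2*N)*(-3))² = (-5 - 6*N)²)
K(t, O) = 188/(-15 + (5 + 6*t)²) (K(t, O) = (140 + 48)/((5 + 6*t)² - 15) = 188/(-15 + (5 + 6*t)²))
1/(-75491 + K(-26, 235)) = 1/(-75491 + 188/(-15 + (5 + 6*(-26))²)) = 1/(-75491 + 188/(-15 + (5 - 156)²)) = 1/(-75491 + 188/(-15 + (-151)²)) = 1/(-75491 + 188/(-15 + 22801)) = 1/(-75491 + 188/22786) = 1/(-75491 + 188*(1/22786)) = 1/(-75491 + 94/11393) = 1/(-860068869/11393) = -11393/860068869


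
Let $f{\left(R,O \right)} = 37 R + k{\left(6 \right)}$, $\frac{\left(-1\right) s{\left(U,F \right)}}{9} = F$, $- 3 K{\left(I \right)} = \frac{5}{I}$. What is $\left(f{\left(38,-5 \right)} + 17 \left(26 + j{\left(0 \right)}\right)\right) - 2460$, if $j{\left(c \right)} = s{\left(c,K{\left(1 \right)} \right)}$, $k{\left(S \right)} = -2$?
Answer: $-359$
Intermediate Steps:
$K{\left(I \right)} = - \frac{5}{3 I}$ ($K{\left(I \right)} = - \frac{5 \frac{1}{I}}{3} = - \frac{5}{3 I}$)
$s{\left(U,F \right)} = - 9 F$
$f{\left(R,O \right)} = -2 + 37 R$ ($f{\left(R,O \right)} = 37 R - 2 = -2 + 37 R$)
$j{\left(c \right)} = 15$ ($j{\left(c \right)} = - 9 \left(- \frac{5}{3 \cdot 1}\right) = - 9 \left(\left(- \frac{5}{3}\right) 1\right) = \left(-9\right) \left(- \frac{5}{3}\right) = 15$)
$\left(f{\left(38,-5 \right)} + 17 \left(26 + j{\left(0 \right)}\right)\right) - 2460 = \left(\left(-2 + 37 \cdot 38\right) + 17 \left(26 + 15\right)\right) - 2460 = \left(\left(-2 + 1406\right) + 17 \cdot 41\right) - 2460 = \left(1404 + 697\right) - 2460 = 2101 - 2460 = -359$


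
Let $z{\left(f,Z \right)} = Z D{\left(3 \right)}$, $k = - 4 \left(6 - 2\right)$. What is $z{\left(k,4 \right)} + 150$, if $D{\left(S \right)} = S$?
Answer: $162$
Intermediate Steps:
$k = -16$ ($k = \left(-4\right) 4 = -16$)
$z{\left(f,Z \right)} = 3 Z$ ($z{\left(f,Z \right)} = Z 3 = 3 Z$)
$z{\left(k,4 \right)} + 150 = 3 \cdot 4 + 150 = 12 + 150 = 162$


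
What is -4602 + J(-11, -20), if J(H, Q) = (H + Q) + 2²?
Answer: -4629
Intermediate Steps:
J(H, Q) = 4 + H + Q (J(H, Q) = (H + Q) + 4 = 4 + H + Q)
-4602 + J(-11, -20) = -4602 + (4 - 11 - 20) = -4602 - 27 = -4629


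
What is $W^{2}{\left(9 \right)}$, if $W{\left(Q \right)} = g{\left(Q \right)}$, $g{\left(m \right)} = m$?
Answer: $81$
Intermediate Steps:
$W{\left(Q \right)} = Q$
$W^{2}{\left(9 \right)} = 9^{2} = 81$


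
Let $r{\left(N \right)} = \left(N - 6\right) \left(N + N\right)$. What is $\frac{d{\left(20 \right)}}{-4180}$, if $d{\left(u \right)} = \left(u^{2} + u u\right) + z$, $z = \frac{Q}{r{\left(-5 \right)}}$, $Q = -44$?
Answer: $- \frac{1999}{10450} \approx -0.19129$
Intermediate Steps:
$r{\left(N \right)} = 2 N \left(-6 + N\right)$ ($r{\left(N \right)} = \left(-6 + N\right) 2 N = 2 N \left(-6 + N\right)$)
$z = - \frac{2}{5}$ ($z = - \frac{44}{2 \left(-5\right) \left(-6 - 5\right)} = - \frac{44}{2 \left(-5\right) \left(-11\right)} = - \frac{44}{110} = \left(-44\right) \frac{1}{110} = - \frac{2}{5} \approx -0.4$)
$d{\left(u \right)} = - \frac{2}{5} + 2 u^{2}$ ($d{\left(u \right)} = \left(u^{2} + u u\right) - \frac{2}{5} = \left(u^{2} + u^{2}\right) - \frac{2}{5} = 2 u^{2} - \frac{2}{5} = - \frac{2}{5} + 2 u^{2}$)
$\frac{d{\left(20 \right)}}{-4180} = \frac{- \frac{2}{5} + 2 \cdot 20^{2}}{-4180} = \left(- \frac{2}{5} + 2 \cdot 400\right) \left(- \frac{1}{4180}\right) = \left(- \frac{2}{5} + 800\right) \left(- \frac{1}{4180}\right) = \frac{3998}{5} \left(- \frac{1}{4180}\right) = - \frac{1999}{10450}$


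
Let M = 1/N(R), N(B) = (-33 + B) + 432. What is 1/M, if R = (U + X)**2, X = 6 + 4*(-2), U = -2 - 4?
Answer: 463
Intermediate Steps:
U = -6
X = -2 (X = 6 - 8 = -2)
R = 64 (R = (-6 - 2)**2 = (-8)**2 = 64)
N(B) = 399 + B
M = 1/463 (M = 1/(399 + 64) = 1/463 ≈ 0.0021598)
1/M = 1/(1/463) = 463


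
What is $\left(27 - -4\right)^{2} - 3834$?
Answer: $-2873$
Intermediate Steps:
$\left(27 - -4\right)^{2} - 3834 = \left(27 + 4\right)^{2} - 3834 = 31^{2} - 3834 = 961 - 3834 = -2873$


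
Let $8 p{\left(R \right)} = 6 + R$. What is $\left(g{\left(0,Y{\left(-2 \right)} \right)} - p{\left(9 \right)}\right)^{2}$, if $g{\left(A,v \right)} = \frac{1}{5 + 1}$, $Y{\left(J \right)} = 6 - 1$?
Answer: $\frac{1681}{576} \approx 2.9184$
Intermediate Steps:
$p{\left(R \right)} = \frac{3}{4} + \frac{R}{8}$ ($p{\left(R \right)} = \frac{6 + R}{8} = \frac{3}{4} + \frac{R}{8}$)
$Y{\left(J \right)} = 5$
$g{\left(A,v \right)} = \frac{1}{6}$
$\left(g{\left(0,Y{\left(-2 \right)} \right)} - p{\left(9 \right)}\right)^{2} = \left(\frac{1}{6} - \left(\frac{3}{4} + \frac{1}{8} \cdot 9\right)\right)^{2} = \left(\frac{1}{6} - \left(\frac{3}{4} + \frac{9}{8}\right)\right)^{2} = \left(\frac{1}{6} - \frac{15}{8}\right)^{2} = \left(- \frac{41}{24}\right)^{2} = \frac{1681}{576}$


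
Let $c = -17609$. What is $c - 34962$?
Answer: $-52571$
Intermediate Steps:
$c - 34962 = -17609 - 34962 = -52571$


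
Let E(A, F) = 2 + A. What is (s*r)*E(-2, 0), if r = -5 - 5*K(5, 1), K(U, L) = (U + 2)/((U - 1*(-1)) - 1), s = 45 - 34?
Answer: 0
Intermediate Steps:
s = 11
K(U, L) = (2 + U)/U (K(U, L) = (2 + U)/((U + 1) - 1) = (2 + U)/((1 + U) - 1) = (2 + U)/U)
r = -12 (r = -5 - 5*(2 + 5)/5 = -5 - 7 = -12)
(s*r)*E(-2, 0) = (11*(-12))*(2 - 2) = -132*0 = 0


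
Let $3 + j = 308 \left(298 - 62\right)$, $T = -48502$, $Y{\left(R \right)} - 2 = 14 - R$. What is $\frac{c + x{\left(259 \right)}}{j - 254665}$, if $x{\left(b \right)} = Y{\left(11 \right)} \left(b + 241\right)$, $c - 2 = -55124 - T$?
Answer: $\frac{206}{9099} \approx 0.02264$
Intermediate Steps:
$Y{\left(R \right)} = 16 - R$ ($Y{\left(R \right)} = 2 - \left(-14 + R\right) = 16 - R$)
$c = -6620$ ($c = 2 - 6622 = -6620$)
$j = 72685$ ($j = -3 + 308 \left(298 - 62\right) = -3 + 308 \cdot 236 = -3 + 72688 = 72685$)
$x{\left(b \right)} = 1205 + 5 b$ ($x{\left(b \right)} = \left(16 - 11\right) \left(b + 241\right) = \left(16 - 11\right) \left(241 + b\right) = 5 \left(241 + b\right) = 1205 + 5 b$)
$\frac{c + x{\left(259 \right)}}{j - 254665} = \frac{-6620 + \left(1205 + 5 \cdot 259\right)}{72685 - 254665} = \frac{-6620 + \left(1205 + 1295\right)}{-181980} = \left(-6620 + 2500\right) \left(- \frac{1}{181980}\right) = \left(-4120\right) \left(- \frac{1}{181980}\right) = \frac{206}{9099}$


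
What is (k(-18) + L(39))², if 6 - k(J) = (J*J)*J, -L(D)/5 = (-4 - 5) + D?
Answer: 32353344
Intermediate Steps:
L(D) = 45 - 5*D (L(D) = -5*((-4 - 5) + D) = -5*(-9 + D) = 45 - 5*D)
k(J) = 6 - J³ (k(J) = 6 - J*J*J = 6 - J²*J = 6 - J³)
(k(-18) + L(39))² = ((6 - 1*(-18)³) + (45 - 5*39))² = ((6 - 1*(-5832)) + (45 - 195))² = ((6 + 5832) - 150)² = (5838 - 150)² = 5688² = 32353344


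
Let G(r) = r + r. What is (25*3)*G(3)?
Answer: 450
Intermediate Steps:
G(r) = 2*r
(25*3)*G(3) = (25*3)*(2*3) = 75*6 = 450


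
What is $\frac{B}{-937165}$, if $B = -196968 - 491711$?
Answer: $\frac{688679}{937165} \approx 0.73485$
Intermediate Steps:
$B = -688679$
$\frac{B}{-937165} = - \frac{688679}{-937165} = \left(-688679\right) \left(- \frac{1}{937165}\right) = \frac{688679}{937165}$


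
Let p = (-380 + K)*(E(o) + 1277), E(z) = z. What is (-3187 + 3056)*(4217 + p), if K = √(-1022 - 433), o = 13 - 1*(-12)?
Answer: 64261133 - 170562*I*√1455 ≈ 6.4261e+7 - 6.506e+6*I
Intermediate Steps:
o = 25 (o = 13 + 12 = 25)
K = I*√1455 (K = √(-1455) = I*√1455 ≈ 38.144*I)
p = -494760 + 1302*I*√1455 (p = (-380 + I*√1455)*(25 + 1277) = (-380 + I*√1455)*1302 = -494760 + 1302*I*√1455 ≈ -4.9476e+5 + 49664.0*I)
(-3187 + 3056)*(4217 + p) = (-3187 + 3056)*(4217 + (-494760 + 1302*I*√1455)) = -131*(-490543 + 1302*I*√1455) = 64261133 - 170562*I*√1455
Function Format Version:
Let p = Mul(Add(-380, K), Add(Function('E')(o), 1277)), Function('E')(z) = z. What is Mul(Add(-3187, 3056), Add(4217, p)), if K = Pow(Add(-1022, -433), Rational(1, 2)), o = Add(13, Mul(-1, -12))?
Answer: Add(64261133, Mul(-170562, I, Pow(1455, Rational(1, 2)))) ≈ Add(6.4261e+7, Mul(-6.5060e+6, I))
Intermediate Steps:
o = 25 (o = Add(13, 12) = 25)
K = Mul(I, Pow(1455, Rational(1, 2))) (K = Pow(-1455, Rational(1, 2)) = Mul(I, Pow(1455, Rational(1, 2))) ≈ Mul(38.144, I))
p = Add(-494760, Mul(1302, I, Pow(1455, Rational(1, 2)))) (p = Mul(Add(-380, Mul(I, Pow(1455, Rational(1, 2)))), Add(25, 1277)) = Mul(Add(-380, Mul(I, Pow(1455, Rational(1, 2)))), 1302) = Add(-494760, Mul(1302, I, Pow(1455, Rational(1, 2)))) ≈ Add(-4.9476e+5, Mul(49664., I)))
Mul(Add(-3187, 3056), Add(4217, p)) = Mul(Add(-3187, 3056), Add(4217, Add(-494760, Mul(1302, I, Pow(1455, Rational(1, 2)))))) = Mul(-131, Add(-490543, Mul(1302, I, Pow(1455, Rational(1, 2))))) = Add(64261133, Mul(-170562, I, Pow(1455, Rational(1, 2))))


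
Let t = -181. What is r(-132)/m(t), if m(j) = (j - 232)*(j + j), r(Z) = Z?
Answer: -66/74753 ≈ -0.00088291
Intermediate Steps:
m(j) = 2*j*(-232 + j) (m(j) = (-232 + j)*(2*j) = 2*j*(-232 + j))
r(-132)/m(t) = -132*(-1/(362*(-232 - 181))) = -132/(2*(-181)*(-413)) = -132/149506 = -132*1/149506 = -66/74753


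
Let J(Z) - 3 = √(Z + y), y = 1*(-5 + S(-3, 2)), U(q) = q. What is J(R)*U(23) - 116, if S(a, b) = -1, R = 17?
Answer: -47 + 23*√11 ≈ 29.282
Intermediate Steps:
y = -6 (y = 1*(-5 - 1) = 1*(-6) = -6)
J(Z) = 3 + √(-6 + Z) (J(Z) = 3 + √(Z - 6) = 3 + √(-6 + Z))
J(R)*U(23) - 116 = (3 + √(-6 + 17))*23 - 116 = (3 + √11)*23 - 116 = (69 + 23*√11) - 116 = -47 + 23*√11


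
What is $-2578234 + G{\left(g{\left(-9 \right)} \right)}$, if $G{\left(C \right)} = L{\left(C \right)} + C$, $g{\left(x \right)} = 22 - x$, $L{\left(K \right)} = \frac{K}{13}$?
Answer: $- \frac{33516608}{13} \approx -2.5782 \cdot 10^{6}$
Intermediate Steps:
$L{\left(K \right)} = \frac{K}{13}$ ($L{\left(K \right)} = K \frac{1}{13} = \frac{K}{13}$)
$G{\left(C \right)} = \frac{14 C}{13}$ ($G{\left(C \right)} = \frac{C}{13} + C = \frac{14 C}{13}$)
$-2578234 + G{\left(g{\left(-9 \right)} \right)} = -2578234 + \frac{14 \left(22 - -9\right)}{13} = -2578234 + \frac{14 \left(22 + 9\right)}{13} = -2578234 + \frac{14}{13} \cdot 31 = -2578234 + \frac{434}{13} = - \frac{33516608}{13}$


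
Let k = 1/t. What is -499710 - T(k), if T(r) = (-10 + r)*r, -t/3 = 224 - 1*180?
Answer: -8706948361/17424 ≈ -4.9971e+5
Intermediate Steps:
t = -132 (t = -3*(224 - 1*180) = -3*(224 - 180) = -3*44 = -132)
k = -1/132 (k = 1/(-132) = -1/132 ≈ -0.0075758)
T(r) = r*(-10 + r)
-499710 - T(k) = -499710 - (-1)*(-10 - 1/132)/132 = -499710 - (-1)*(-1321)/(132*132) = -499710 - 1*1321/17424 = -499710 - 1321/17424 = -8706948361/17424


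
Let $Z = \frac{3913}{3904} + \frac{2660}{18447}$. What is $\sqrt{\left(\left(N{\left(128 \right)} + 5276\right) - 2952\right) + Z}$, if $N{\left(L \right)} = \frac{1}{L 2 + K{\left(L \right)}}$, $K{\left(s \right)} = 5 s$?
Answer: $\frac{\sqrt{36931567533219721362}}{126029904} \approx 48.22$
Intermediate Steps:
$N{\left(L \right)} = \frac{1}{7 L}$ ($N{\left(L \right)} = \frac{1}{L 2 + 5 L} = \frac{1}{2 L + 5 L} = \frac{1}{7 L}$)
$Z = \frac{82567751}{72017088}$ ($Z = 3913 \cdot \frac{1}{3904} + 2660 \cdot \frac{1}{18447} = \frac{3913}{3904} + \frac{2660}{18447} = \frac{82567751}{72017088} \approx 1.1465$)
$\sqrt{\left(\left(N{\left(128 \right)} + 5276\right) - 2952\right) + Z} = \sqrt{\left(\left(\frac{1}{7 \cdot 128} + 5276\right) - 2952\right) + \frac{82567751}{72017088}} = \sqrt{\left(\left(\frac{1}{7} \cdot \frac{1}{128} + 5276\right) - 2952\right) + \frac{82567751}{72017088}} = \sqrt{\left(\left(\frac{1}{896} + 5276\right) - 2952\right) + \frac{82567751}{72017088}} = \sqrt{\left(\frac{4727297}{896} - 2952\right) + \frac{82567751}{72017088}} = \sqrt{\frac{2082305}{896} + \frac{82567751}{72017088}} = \sqrt{\frac{2344305048949}{1008239232}} = \frac{\sqrt{36931567533219721362}}{126029904}$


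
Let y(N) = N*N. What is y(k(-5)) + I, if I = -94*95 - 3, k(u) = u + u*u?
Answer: -8533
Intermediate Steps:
k(u) = u + u²
y(N) = N²
I = -8933 (I = -8930 - 3 = -8933)
y(k(-5)) + I = (-5*(1 - 5))² - 8933 = (-5*(-4))² - 8933 = 20² - 8933 = 400 - 8933 = -8533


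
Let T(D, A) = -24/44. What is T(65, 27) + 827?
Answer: 9091/11 ≈ 826.45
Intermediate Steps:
T(D, A) = -6/11 (T(D, A) = -24/44 = -1*6/11 = -6/11)
T(65, 27) + 827 = -6/11 + 827 = 9091/11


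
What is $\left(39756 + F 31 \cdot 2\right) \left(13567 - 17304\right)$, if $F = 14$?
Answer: $-151811888$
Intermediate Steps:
$\left(39756 + F 31 \cdot 2\right) \left(13567 - 17304\right) = \left(39756 + 14 \cdot 31 \cdot 2\right) \left(13567 - 17304\right) = \left(39756 + 434 \cdot 2\right) \left(-3737\right) = \left(39756 + 868\right) \left(-3737\right) = 40624 \left(-3737\right) = -151811888$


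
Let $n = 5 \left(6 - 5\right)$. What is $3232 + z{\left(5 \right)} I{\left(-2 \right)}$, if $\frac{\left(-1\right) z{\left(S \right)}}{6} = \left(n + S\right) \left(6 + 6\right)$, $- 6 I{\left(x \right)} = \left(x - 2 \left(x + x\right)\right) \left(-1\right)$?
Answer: $2512$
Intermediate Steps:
$n = 5$ ($n = 5 \cdot 1 = 5$)
$I{\left(x \right)} = - \frac{x}{2}$ ($I{\left(x \right)} = - \frac{\left(x - 2 \left(x + x\right)\right) \left(-1\right)}{6} = - \frac{\left(x - 2 \cdot 2 x\right) \left(-1\right)}{6} = - \frac{\left(x - 4 x\right) \left(-1\right)}{6} = - \frac{- 3 x \left(-1\right)}{6} = - \frac{3 x}{6} = - \frac{x}{2}$)
$z{\left(S \right)} = -360 - 72 S$ ($z{\left(S \right)} = - 6 \left(5 + S\right) \left(6 + 6\right) = - 6 \left(5 + S\right) 12 = - 6 \left(60 + 12 S\right) = -360 - 72 S$)
$3232 + z{\left(5 \right)} I{\left(-2 \right)} = 3232 + \left(-360 - 360\right) \left(\left(- \frac{1}{2}\right) \left(-2\right)\right) = 3232 + \left(-360 - 360\right) 1 = 3232 - 720 = 2512$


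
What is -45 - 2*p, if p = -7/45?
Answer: -2011/45 ≈ -44.689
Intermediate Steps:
p = -7/45 (p = -7*1/45 = -7/45 ≈ -0.15556)
-45 - 2*p = -45 - 2*(-7/45) = -45 + 14/45 = -2011/45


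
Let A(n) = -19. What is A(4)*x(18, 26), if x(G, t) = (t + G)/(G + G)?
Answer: -209/9 ≈ -23.222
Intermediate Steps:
x(G, t) = (G + t)/(2*G) (x(G, t) = (G + t)/((2*G)) = (G + t)*(1/(2*G)) = (G + t)/(2*G))
A(4)*x(18, 26) = -19*(18 + 26)/(2*18) = -19*44/(2*18) = -19*11/9 = -209/9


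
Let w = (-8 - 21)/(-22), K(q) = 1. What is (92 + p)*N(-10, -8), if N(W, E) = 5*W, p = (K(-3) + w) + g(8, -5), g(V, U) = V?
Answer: -56275/11 ≈ -5115.9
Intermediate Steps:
w = 29/22 (w = -29*(-1/22) = 29/22 ≈ 1.3182)
p = 227/22 (p = (1 + 29/22) + 8 = 51/22 + 8 = 227/22 ≈ 10.318)
(92 + p)*N(-10, -8) = (92 + 227/22)*(5*(-10)) = (2251/22)*(-50) = -56275/11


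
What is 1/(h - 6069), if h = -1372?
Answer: -1/7441 ≈ -0.00013439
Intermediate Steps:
1/(h - 6069) = 1/(-1372 - 6069) = 1/(-7441) = -1/7441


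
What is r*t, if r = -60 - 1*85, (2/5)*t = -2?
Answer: 725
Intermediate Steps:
t = -5 (t = (5/2)*(-2) = -5)
r = -145 (r = -60 - 85 = -145)
r*t = -145*(-5) = 725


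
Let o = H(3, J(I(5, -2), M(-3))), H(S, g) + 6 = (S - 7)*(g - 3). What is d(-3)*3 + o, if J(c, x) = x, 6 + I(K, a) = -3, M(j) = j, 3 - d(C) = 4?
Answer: 15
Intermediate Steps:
d(C) = -1 (d(C) = 3 - 1*4 = 3 - 4 = -1)
I(K, a) = -9 (I(K, a) = -6 - 3 = -9)
H(S, g) = -6 + (-7 + S)*(-3 + g) (H(S, g) = -6 + (S - 7)*(g - 3) = -6 + (-7 + S)*(-3 + g))
o = 18 (o = 15 - 7*(-3) - 3*3 + 3*(-3) = 15 + 21 - 9 - 9 = 18)
d(-3)*3 + o = -1*3 + 18 = -3 + 18 = 15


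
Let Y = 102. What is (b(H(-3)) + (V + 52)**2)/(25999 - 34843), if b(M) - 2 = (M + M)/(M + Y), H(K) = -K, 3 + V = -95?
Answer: -18533/77385 ≈ -0.23949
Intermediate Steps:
V = -98 (V = -3 - 95 = -98)
b(M) = 2 + 2*M/(102 + M) (b(M) = 2 + (M + M)/(M + 102) = 2 + (2*M)/(102 + M) = 2 + 2*M/(102 + M))
(b(H(-3)) + (V + 52)**2)/(25999 - 34843) = (4*(51 - 1*(-3))/(102 - 1*(-3)) + (-98 + 52)**2)/(25999 - 34843) = (4*(51 + 3)/(102 + 3) + (-46)**2)/(-8844) = (4*54/105 + 2116)*(-1/8844) = (4*(1/105)*54 + 2116)*(-1/8844) = (72/35 + 2116)*(-1/8844) = (74132/35)*(-1/8844) = -18533/77385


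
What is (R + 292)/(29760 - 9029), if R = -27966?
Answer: -27674/20731 ≈ -1.3349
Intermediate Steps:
(R + 292)/(29760 - 9029) = (-27966 + 292)/(29760 - 9029) = -27674/20731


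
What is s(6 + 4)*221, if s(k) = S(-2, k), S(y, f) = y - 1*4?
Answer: -1326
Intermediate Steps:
S(y, f) = -4 + y (S(y, f) = y - 4 = -4 + y)
s(k) = -6 (s(k) = -4 - 2 = -6)
s(6 + 4)*221 = -6*221 = -1326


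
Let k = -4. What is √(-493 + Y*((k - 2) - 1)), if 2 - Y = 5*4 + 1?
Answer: 6*I*√10 ≈ 18.974*I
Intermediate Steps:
Y = -19 (Y = 2 - (5*4 + 1) = 2 - (20 + 1) = 2 - 1*21 = 2 - 21 = -19)
√(-493 + Y*((k - 2) - 1)) = √(-493 - 19*((-4 - 2) - 1)) = √(-493 - 19*(-6 - 1)) = √(-493 - 19*(-7)) = √(-493 + 133) = √(-360) = 6*I*√10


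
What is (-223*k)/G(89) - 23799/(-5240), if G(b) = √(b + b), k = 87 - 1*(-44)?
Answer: 23799/5240 - 29213*√178/178 ≈ -2185.1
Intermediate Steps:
k = 131 (k = 87 + 44 = 131)
G(b) = √2*√b (G(b) = √(2*b) = √2*√b)
(-223*k)/G(89) - 23799/(-5240) = (-223*131)/((√2*√89)) - 23799/(-5240) = -29213*√178/178 - 23799*(-1/5240) = -29213*√178/178 + 23799/5240 = 23799/5240 - 29213*√178/178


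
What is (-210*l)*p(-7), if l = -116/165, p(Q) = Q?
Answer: -11368/11 ≈ -1033.5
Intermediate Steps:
l = -116/165 (l = -116*1/165 = -116/165 ≈ -0.70303)
(-210*l)*p(-7) = -210*(-116/165)*(-7) = (1624/11)*(-7) = -11368/11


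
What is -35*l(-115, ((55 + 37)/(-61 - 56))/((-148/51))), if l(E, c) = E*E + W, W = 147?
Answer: -468020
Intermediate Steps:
l(E, c) = 147 + E² (l(E, c) = E*E + 147 = E² + 147 = 147 + E²)
-35*l(-115, ((55 + 37)/(-61 - 56))/((-148/51))) = -35*(147 + (-115)²) = -35*(147 + 13225) = -35*13372 = -468020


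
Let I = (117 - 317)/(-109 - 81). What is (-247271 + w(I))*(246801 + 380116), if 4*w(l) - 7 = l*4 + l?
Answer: -11781251834871/76 ≈ -1.5502e+11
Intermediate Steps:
I = 20/19 (I = -200/(-190) = -200*(-1/190) = 20/19 ≈ 1.0526)
w(l) = 7/4 + 5*l/4 (w(l) = 7/4 + (l*4 + l)/4 = 7/4 + (4*l + l)/4 = 7/4 + (5*l)/4 = 7/4 + 5*l/4)
(-247271 + w(I))*(246801 + 380116) = (-247271 + (7/4 + (5/4)*(20/19)))*(246801 + 380116) = (-247271 + (7/4 + 25/19))*626917 = (-247271 + 233/76)*626917 = -18792363/76*626917 = -11781251834871/76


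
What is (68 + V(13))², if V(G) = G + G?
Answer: 8836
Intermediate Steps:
V(G) = 2*G
(68 + V(13))² = (68 + 2*13)² = (68 + 26)² = 94² = 8836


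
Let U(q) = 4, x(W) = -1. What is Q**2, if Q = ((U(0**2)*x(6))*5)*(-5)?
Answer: 10000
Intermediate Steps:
Q = 100 (Q = ((4*(-1))*5)*(-5) = -4*5*(-5) = -20*(-5) = 100)
Q**2 = 100**2 = 10000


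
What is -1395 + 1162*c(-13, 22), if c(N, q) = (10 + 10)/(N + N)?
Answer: -29755/13 ≈ -2288.8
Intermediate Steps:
c(N, q) = 10/N (c(N, q) = 20/((2*N)) = 20*(1/(2*N)) = 10/N)
-1395 + 1162*c(-13, 22) = -1395 + 1162*(10/(-13)) = -1395 + 1162*(10*(-1/13)) = -1395 + 1162*(-10/13) = -1395 - 11620/13 = -29755/13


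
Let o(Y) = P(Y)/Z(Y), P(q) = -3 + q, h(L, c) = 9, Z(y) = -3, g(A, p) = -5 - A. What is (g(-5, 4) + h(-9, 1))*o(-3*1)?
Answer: 18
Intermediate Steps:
o(Y) = 1 - Y/3 (o(Y) = (-3 + Y)/(-3) = (-3 + Y)*(-⅓) = 1 - Y/3)
(g(-5, 4) + h(-9, 1))*o(-3*1) = ((-5 - 1*(-5)) + 9)*(1 - (-1)) = ((-5 + 5) + 9)*(1 - ⅓*(-3)) = (0 + 9)*(1 + 1) = 9*2 = 18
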